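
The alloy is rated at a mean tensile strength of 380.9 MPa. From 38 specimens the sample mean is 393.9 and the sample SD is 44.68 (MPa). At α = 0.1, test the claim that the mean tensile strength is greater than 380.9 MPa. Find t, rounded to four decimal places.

1.7936

H0: μ = 380.9; H1: μ > 380.9 (one-sample t-test, right-tailed).
t = (x̄ − μ₀)/(s/√n) = (393.9 − 380.9)/(44.68/√38) = 1.7936
df = n − 1 = 37
p-value = P(T ≥ 1.7936) ≈ 0.0405
Since p ≈ 0.0405 < α = 0.1, reject H0; the data support H1.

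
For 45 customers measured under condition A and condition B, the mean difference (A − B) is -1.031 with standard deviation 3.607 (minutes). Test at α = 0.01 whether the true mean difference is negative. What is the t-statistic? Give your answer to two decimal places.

-1.92

H0: μ_d = 0; H1: μ_d < 0 (paired t-test on the differences, left-tailed).
t = d̄/(s_d/√n) = -1.031/(3.607/√45) = -1.92
df = n − 1 = 44
p-value = P(T ≤ -1.92) ≈ 0.0308
Since p ≈ 0.0308 > α = 0.01, fail to reject H0; the evidence is not statistically significant.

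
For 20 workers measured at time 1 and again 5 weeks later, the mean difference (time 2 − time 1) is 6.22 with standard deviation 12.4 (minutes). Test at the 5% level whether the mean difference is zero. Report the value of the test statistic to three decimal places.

2.243

H0: μ_d = 0; H1: μ_d ≠ 0 (paired t-test on the differences, two-sided).
t = d̄/(s_d/√n) = 6.22/(12.4/√20) = 2.243
df = n − 1 = 19
Two-sided p-value ≈ 0.0370
Since p ≈ 0.0370 < α = 0.05, reject H0; the data support H1.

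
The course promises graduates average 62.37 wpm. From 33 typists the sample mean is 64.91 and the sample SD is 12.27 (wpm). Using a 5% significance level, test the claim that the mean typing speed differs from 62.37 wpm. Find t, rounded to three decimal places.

1.189

H0: μ = 62.37; H1: μ ≠ 62.37 (one-sample t-test, two-sided).
t = (x̄ − μ₀)/(s/√n) = (64.91 − 62.37)/(12.27/√33) = 1.189
df = n − 1 = 32
Two-sided p-value ≈ 0.243
Since p ≈ 0.243 > α = 0.05, fail to reject H0; the data do not provide sufficient evidence against H0.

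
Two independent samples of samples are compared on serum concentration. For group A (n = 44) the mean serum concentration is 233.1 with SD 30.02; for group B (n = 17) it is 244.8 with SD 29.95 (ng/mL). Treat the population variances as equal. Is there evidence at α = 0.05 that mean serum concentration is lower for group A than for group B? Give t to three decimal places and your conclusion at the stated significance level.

Let group 1 = group A, group 2 = group B. H0: μ_1 = μ_2; H1: μ_1 < μ_2 (two-sample pooled-variance t-test, left-tailed).
s_p² = [(44−1)·30.02² + (17−1)·29.95²]/(44+17−2) = 900.062
t = (233.1 − 244.8)/√[900.062·(1/44 + 1/17)] = -1.366
df = n₁ + n₂ − 2 = 59
p-value = P(T ≤ -1.366) ≈ 0.089
Since p ≈ 0.089 > α = 0.05, fail to reject H0; the data do not provide sufficient evidence against H0.

t = -1.366; fail to reject H0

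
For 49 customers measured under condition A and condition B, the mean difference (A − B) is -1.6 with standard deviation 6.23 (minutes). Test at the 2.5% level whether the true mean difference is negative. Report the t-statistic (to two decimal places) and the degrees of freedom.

t = -1.80, df = 48

H0: μ_d = 0; H1: μ_d < 0 (paired t-test on the differences, left-tailed).
t = d̄/(s_d/√n) = -1.6/(6.23/√49) = -1.80
df = n − 1 = 48
p-value = P(T ≤ -1.80) ≈ 0.0393
Since p ≈ 0.0393 > α = 0.025, fail to reject H0; the data do not provide sufficient evidence against H0.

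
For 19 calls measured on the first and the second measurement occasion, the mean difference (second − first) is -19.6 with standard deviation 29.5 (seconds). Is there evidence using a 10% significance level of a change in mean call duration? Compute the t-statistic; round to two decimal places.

H0: μ_d = 0; H1: μ_d ≠ 0 (paired t-test on the differences, two-sided).
t = d̄/(s_d/√n) = -19.6/(29.5/√19) = -2.90
df = n − 1 = 18
Two-sided p-value ≈ 0.010
Since p ≈ 0.010 < α = 0.1, reject H0; the data support H1.

-2.90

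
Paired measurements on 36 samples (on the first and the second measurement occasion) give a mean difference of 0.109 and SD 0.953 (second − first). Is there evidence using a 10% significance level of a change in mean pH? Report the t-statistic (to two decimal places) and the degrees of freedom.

t = 0.69, df = 35

H0: μ_d = 0; H1: μ_d ≠ 0 (paired t-test on the differences, two-sided).
t = d̄/(s_d/√n) = 0.109/(0.953/√36) = 0.69
df = n − 1 = 35
Two-sided p-value ≈ 0.497
Since p ≈ 0.497 > α = 0.1, fail to reject H0; the evidence is not statistically significant.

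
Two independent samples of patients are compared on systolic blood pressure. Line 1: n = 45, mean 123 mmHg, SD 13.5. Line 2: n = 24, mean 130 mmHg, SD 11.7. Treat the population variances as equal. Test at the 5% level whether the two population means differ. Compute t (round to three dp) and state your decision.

Let group 1 = line 1, group 2 = line 2. H0: μ_1 = μ_2; H1: μ_1 ≠ μ_2 (two-sample pooled-variance t-test, two-sided).
s_p² = [(45−1)·13.5² + (24−1)·11.7²]/(45+24−2) = 166.679
t = (123 − 130)/√[166.679·(1/45 + 1/24)] = -2.145
df = n₁ + n₂ − 2 = 67
Two-sided p-value ≈ 0.036
Since p ≈ 0.036 < α = 0.05, reject H0; the evidence is statistically significant.

t = -2.145; reject H0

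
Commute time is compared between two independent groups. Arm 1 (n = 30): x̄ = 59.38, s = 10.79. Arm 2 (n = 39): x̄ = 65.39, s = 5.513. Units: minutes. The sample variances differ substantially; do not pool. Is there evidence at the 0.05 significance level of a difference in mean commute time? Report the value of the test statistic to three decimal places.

-2.784

Let group 1 = arm 1, group 2 = arm 2. H0: μ_1 = μ_2; H1: μ_1 ≠ μ_2 (Welch's two-sample t-test, two-sided).
t = (x̄_1 − x̄_2)/√(s_1²/n_1 + s_2²/n_2) = (59.38 − 65.39)/√(10.79²/30 + 5.513²/39) = -2.784
Welch–Satterthwaite df ≈ 40.57
Two-sided p-value ≈ 0.0081
Since p ≈ 0.0081 < α = 0.05, reject H0; the evidence is statistically significant.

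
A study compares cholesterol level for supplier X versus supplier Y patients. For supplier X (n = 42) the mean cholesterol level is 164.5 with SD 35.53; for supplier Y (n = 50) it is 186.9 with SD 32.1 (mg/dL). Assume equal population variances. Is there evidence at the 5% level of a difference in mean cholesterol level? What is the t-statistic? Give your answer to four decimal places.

-3.1751

Let group 1 = supplier X, group 2 = supplier Y. H0: μ_1 = μ_2; H1: μ_1 ≠ μ_2 (two-sample pooled-variance t-test, two-sided).
s_p² = [(42−1)·35.53² + (50−1)·32.1²]/(42+50−2) = 1136.09
t = (164.5 − 186.9)/√[1136.09·(1/42 + 1/50)] = -3.1751
df = n₁ + n₂ − 2 = 90
Two-sided p-value ≈ 0.0021
Since p ≈ 0.0021 < α = 0.05, reject H0; the data support H1.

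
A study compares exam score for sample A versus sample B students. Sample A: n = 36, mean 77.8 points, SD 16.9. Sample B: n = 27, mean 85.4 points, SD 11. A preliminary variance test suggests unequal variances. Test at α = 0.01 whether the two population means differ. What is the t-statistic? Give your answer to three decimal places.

Let group 1 = sample A, group 2 = sample B. H0: μ_1 = μ_2; H1: μ_1 ≠ μ_2 (Welch's two-sample t-test, two-sided).
t = (x̄_1 − x̄_2)/√(s_1²/n_1 + s_2²/n_2) = (77.8 − 85.4)/√(16.9²/36 + 11²/27) = -2.157
Welch–Satterthwaite df ≈ 59.96
Two-sided p-value ≈ 0.0350
Since p ≈ 0.0350 > α = 0.01, fail to reject H0; the evidence is not statistically significant.

-2.157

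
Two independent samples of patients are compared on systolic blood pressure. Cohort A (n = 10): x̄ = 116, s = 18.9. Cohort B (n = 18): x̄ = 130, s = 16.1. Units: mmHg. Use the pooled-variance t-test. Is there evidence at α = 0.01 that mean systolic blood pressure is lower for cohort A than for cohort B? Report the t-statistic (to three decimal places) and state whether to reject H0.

t = -2.073; fail to reject H0

Let group 1 = cohort A, group 2 = cohort B. H0: μ_1 = μ_2; H1: μ_1 < μ_2 (two-sample pooled-variance t-test, left-tailed).
s_p² = [(10−1)·18.9² + (18−1)·16.1²]/(10+18−2) = 293.133
t = (116 − 130)/√[293.133·(1/10 + 1/18)] = -2.073
df = n₁ + n₂ − 2 = 26
p-value = P(T ≤ -2.073) ≈ 0.024
Since p ≈ 0.024 > α = 0.01, fail to reject H0; the data do not provide sufficient evidence against H0.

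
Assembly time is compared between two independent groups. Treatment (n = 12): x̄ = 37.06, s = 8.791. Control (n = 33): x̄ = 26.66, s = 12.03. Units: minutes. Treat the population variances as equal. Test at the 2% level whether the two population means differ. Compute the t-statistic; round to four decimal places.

Let group 1 = treatment, group 2 = control. H0: μ_1 = μ_2; H1: μ_1 ≠ μ_2 (two-sample pooled-variance t-test, two-sided).
s_p² = [(12−1)·8.791² + (33−1)·12.03²]/(12+33−2) = 127.469
t = (37.06 − 26.66)/√[127.469·(1/12 + 1/33)] = 2.7326
df = n₁ + n₂ − 2 = 43
Two-sided p-value ≈ 0.0091
Since p ≈ 0.0091 < α = 0.02, reject H0; the evidence is statistically significant.

2.7326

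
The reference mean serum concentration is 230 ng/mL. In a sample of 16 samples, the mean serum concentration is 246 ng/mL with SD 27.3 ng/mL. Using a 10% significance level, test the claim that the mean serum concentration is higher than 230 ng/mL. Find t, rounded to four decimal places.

H0: μ = 230; H1: μ > 230 (one-sample t-test, right-tailed).
t = (x̄ − μ₀)/(s/√n) = (246 − 230)/(27.3/√16) = 2.3443
df = n − 1 = 15
p-value = P(T ≥ 2.3443) ≈ 0.0166
Since p ≈ 0.0166 < α = 0.1, reject H0; the evidence is statistically significant.

2.3443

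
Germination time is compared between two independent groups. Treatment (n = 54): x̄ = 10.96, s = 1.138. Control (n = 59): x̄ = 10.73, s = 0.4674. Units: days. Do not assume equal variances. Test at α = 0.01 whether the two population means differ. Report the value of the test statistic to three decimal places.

Let group 1 = treatment, group 2 = control. H0: μ_1 = μ_2; H1: μ_1 ≠ μ_2 (Welch's two-sample t-test, two-sided).
t = (x̄_1 − x̄_2)/√(s_1²/n_1 + s_2²/n_2) = (10.96 − 10.73)/√(1.138²/54 + 0.4674²/59) = 1.382
Welch–Satterthwaite df ≈ 69.12
Two-sided p-value ≈ 0.1713
Since p ≈ 0.1713 > α = 0.01, fail to reject H0; the evidence is not statistically significant.

1.382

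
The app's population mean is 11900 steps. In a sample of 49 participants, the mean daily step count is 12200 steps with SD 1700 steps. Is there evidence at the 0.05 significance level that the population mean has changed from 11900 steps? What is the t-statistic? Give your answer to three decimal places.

H0: μ = 11900; H1: μ ≠ 11900 (one-sample t-test, two-sided).
t = (x̄ − μ₀)/(s/√n) = (12200 − 11900)/(1700/√49) = 1.235
df = n − 1 = 48
Two-sided p-value ≈ 0.2227
Since p ≈ 0.2227 > α = 0.05, fail to reject H0; the data do not provide sufficient evidence against H0.

1.235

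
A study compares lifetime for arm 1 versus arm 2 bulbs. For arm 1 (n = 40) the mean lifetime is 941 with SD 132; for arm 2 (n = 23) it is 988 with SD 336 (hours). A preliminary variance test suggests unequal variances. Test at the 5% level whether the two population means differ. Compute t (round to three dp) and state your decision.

t = -0.643; fail to reject H0

Let group 1 = arm 1, group 2 = arm 2. H0: μ_1 = μ_2; H1: μ_1 ≠ μ_2 (Welch's two-sample t-test, two-sided).
t = (x̄_1 − x̄_2)/√(s_1²/n_1 + s_2²/n_2) = (941 − 988)/√(132²/40 + 336²/23) = -0.643
Welch–Satterthwaite df ≈ 25.96
Two-sided p-value ≈ 0.5259
Since p ≈ 0.5259 > α = 0.05, fail to reject H0; the data do not provide sufficient evidence against H0.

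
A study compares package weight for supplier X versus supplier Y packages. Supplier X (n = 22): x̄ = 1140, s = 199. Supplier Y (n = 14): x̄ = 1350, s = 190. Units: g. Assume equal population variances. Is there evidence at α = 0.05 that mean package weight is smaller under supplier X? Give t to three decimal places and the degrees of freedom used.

Let group 1 = supplier X, group 2 = supplier Y. H0: μ_1 = μ_2; H1: μ_1 < μ_2 (two-sample pooled-variance t-test, left-tailed).
s_p² = [(22−1)·199² + (14−1)·190²]/(22+14−2) = 38262.4
t = (1140 − 1350)/√[38262.4·(1/22 + 1/14)] = -3.140
df = n₁ + n₂ − 2 = 34
p-value = P(T ≤ -3.140) ≈ 0.002
Since p ≈ 0.002 < α = 0.05, reject H0; the data support H1.

t = -3.140, df = 34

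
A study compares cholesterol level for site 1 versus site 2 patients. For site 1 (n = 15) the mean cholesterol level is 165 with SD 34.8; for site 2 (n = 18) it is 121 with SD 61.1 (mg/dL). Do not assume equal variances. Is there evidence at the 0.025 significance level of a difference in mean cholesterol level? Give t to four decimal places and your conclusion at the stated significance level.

t = 2.5921; reject H0

Let group 1 = site 1, group 2 = site 2. H0: μ_1 = μ_2; H1: μ_1 ≠ μ_2 (Welch's two-sample t-test, two-sided).
t = (x̄_1 − x̄_2)/√(s_1²/n_1 + s_2²/n_2) = (165 − 121)/√(34.8²/15 + 61.1²/18) = 2.5921
Welch–Satterthwaite df ≈ 27.71
Two-sided p-value ≈ 0.0151
Since p ≈ 0.0151 < α = 0.025, reject H0; the data support H1.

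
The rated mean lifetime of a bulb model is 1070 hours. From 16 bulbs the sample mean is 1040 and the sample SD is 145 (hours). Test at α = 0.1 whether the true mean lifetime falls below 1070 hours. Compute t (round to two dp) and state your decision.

H0: μ = 1070; H1: μ < 1070 (one-sample t-test, left-tailed).
t = (x̄ − μ₀)/(s/√n) = (1040 − 1070)/(145/√16) = -0.83
df = n − 1 = 15
p-value = P(T ≤ -0.83) ≈ 0.210
Since p ≈ 0.210 > α = 0.1, fail to reject H0; the evidence is not statistically significant.

t = -0.83; fail to reject H0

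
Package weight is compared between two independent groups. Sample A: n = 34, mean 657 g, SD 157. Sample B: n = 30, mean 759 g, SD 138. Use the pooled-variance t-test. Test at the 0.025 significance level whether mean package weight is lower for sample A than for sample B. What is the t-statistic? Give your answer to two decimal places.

-2.74

Let group 1 = sample A, group 2 = sample B. H0: μ_1 = μ_2; H1: μ_1 < μ_2 (two-sample pooled-variance t-test, left-tailed).
s_p² = [(34−1)·157² + (30−1)·138²]/(34+30−2) = 22027.3
t = (657 − 759)/√[22027.3·(1/34 + 1/30)] = -2.74
df = n₁ + n₂ − 2 = 62
p-value = P(T ≤ -2.74) ≈ 0.0040
Since p ≈ 0.0040 < α = 0.025, reject H0; the evidence is statistically significant.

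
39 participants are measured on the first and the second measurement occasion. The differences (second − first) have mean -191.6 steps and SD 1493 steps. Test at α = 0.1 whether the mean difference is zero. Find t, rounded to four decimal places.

H0: μ_d = 0; H1: μ_d ≠ 0 (paired t-test on the differences, two-sided).
t = d̄/(s_d/√n) = -191.6/(1493/√39) = -0.8014
df = n − 1 = 38
Two-sided p-value ≈ 0.4279
Since p ≈ 0.4279 > α = 0.1, fail to reject H0; the data do not provide sufficient evidence against H0.

-0.8014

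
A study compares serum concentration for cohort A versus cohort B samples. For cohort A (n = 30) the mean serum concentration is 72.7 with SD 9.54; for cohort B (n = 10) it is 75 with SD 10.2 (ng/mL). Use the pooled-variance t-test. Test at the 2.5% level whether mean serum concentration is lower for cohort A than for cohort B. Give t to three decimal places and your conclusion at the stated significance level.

Let group 1 = cohort A, group 2 = cohort B. H0: μ_1 = μ_2; H1: μ_1 < μ_2 (two-sample pooled-variance t-test, left-tailed).
s_p² = [(30−1)·9.54² + (10−1)·10.2²]/(30+10−2) = 94.0973
t = (72.7 − 75)/√[94.0973·(1/30 + 1/10)] = -0.649
df = n₁ + n₂ − 2 = 38
p-value = P(T ≤ -0.649) ≈ 0.2600
Since p ≈ 0.2600 > α = 0.025, fail to reject H0; the data do not provide sufficient evidence against H0.

t = -0.649; fail to reject H0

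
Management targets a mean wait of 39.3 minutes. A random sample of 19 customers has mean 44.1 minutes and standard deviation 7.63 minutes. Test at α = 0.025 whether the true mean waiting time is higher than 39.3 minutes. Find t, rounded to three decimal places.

H0: μ = 39.3; H1: μ > 39.3 (one-sample t-test, right-tailed).
t = (x̄ − μ₀)/(s/√n) = (44.1 − 39.3)/(7.63/√19) = 2.742
df = n − 1 = 18
p-value = P(T ≥ 2.742) ≈ 0.0067
Since p ≈ 0.0067 < α = 0.025, reject H0; the data support H1.

2.742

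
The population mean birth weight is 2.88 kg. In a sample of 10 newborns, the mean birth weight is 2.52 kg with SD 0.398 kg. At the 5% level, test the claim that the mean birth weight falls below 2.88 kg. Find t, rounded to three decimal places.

H0: μ = 2.88; H1: μ < 2.88 (one-sample t-test, left-tailed).
t = (x̄ − μ₀)/(s/√n) = (2.52 − 2.88)/(0.398/√10) = -2.860
df = n − 1 = 9
p-value = P(T ≤ -2.860) ≈ 0.0094
Since p ≈ 0.0094 < α = 0.05, reject H0; the evidence is statistically significant.

-2.860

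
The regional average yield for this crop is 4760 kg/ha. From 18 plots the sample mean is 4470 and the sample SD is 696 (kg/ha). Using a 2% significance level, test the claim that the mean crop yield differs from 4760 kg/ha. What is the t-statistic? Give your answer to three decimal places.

H0: μ = 4760; H1: μ ≠ 4760 (one-sample t-test, two-sided).
t = (x̄ − μ₀)/(s/√n) = (4470 − 4760)/(696/√18) = -1.768
df = n − 1 = 17
Two-sided p-value ≈ 0.095
Since p ≈ 0.095 > α = 0.02, fail to reject H0; the data do not provide sufficient evidence against H0.

-1.768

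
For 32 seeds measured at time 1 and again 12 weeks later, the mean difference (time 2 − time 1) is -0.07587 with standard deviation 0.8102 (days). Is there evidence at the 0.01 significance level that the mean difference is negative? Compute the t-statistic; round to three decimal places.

H0: μ_d = 0; H1: μ_d < 0 (paired t-test on the differences, left-tailed).
t = d̄/(s_d/√n) = -0.07587/(0.8102/√32) = -0.530
df = n − 1 = 31
p-value = P(T ≤ -0.530) ≈ 0.3000
Since p ≈ 0.3000 > α = 0.01, fail to reject H0; the data do not provide sufficient evidence against H0.

-0.530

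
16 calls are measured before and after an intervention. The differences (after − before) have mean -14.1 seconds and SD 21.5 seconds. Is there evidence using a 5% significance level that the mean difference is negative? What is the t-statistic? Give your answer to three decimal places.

H0: μ_d = 0; H1: μ_d < 0 (paired t-test on the differences, left-tailed).
t = d̄/(s_d/√n) = -14.1/(21.5/√16) = -2.623
df = n − 1 = 15
p-value = P(T ≤ -2.623) ≈ 0.010
Since p ≈ 0.010 < α = 0.05, reject H0; the data support H1.

-2.623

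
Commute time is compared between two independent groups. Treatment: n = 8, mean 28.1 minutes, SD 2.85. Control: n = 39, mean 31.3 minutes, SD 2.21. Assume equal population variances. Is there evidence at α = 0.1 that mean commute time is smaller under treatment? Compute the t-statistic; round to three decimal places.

Let group 1 = treatment, group 2 = control. H0: μ_1 = μ_2; H1: μ_1 < μ_2 (two-sample pooled-variance t-test, left-tailed).
s_p² = [(8−1)·2.85² + (39−1)·2.21²]/(8+39−2) = 5.38785
t = (28.1 − 31.3)/√[5.38785·(1/8 + 1/39)] = -3.552
df = n₁ + n₂ − 2 = 45
p-value = P(T ≤ -3.552) ≈ 0.0005
Since p ≈ 0.0005 < α = 0.1, reject H0; the evidence is statistically significant.

-3.552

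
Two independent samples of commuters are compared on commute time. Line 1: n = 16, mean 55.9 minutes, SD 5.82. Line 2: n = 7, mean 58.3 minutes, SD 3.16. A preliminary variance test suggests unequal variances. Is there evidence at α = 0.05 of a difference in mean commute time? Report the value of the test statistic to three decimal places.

-1.275

Let group 1 = line 1, group 2 = line 2. H0: μ_1 = μ_2; H1: μ_1 ≠ μ_2 (Welch's two-sample t-test, two-sided).
t = (x̄_1 − x̄_2)/√(s_1²/n_1 + s_2²/n_2) = (55.9 − 58.3)/√(5.82²/16 + 3.16²/7) = -1.275
Welch–Satterthwaite df ≈ 19.68
Two-sided p-value ≈ 0.2172
Since p ≈ 0.2172 > α = 0.05, fail to reject H0; the data do not provide sufficient evidence against H0.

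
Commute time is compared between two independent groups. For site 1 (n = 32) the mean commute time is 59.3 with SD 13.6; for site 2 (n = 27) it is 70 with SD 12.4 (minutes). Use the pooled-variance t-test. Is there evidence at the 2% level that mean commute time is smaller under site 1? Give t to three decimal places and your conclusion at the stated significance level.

Let group 1 = site 1, group 2 = site 2. H0: μ_1 = μ_2; H1: μ_1 < μ_2 (two-sample pooled-variance t-test, left-tailed).
s_p² = [(32−1)·13.6² + (27−1)·12.4²]/(32+27−2) = 170.728
t = (59.3 − 70)/√[170.728·(1/32 + 1/27)] = -3.134
df = n₁ + n₂ − 2 = 57
p-value = P(T ≤ -3.134) ≈ 0.0014
Since p ≈ 0.0014 < α = 0.02, reject H0; the data support H1.

t = -3.134; reject H0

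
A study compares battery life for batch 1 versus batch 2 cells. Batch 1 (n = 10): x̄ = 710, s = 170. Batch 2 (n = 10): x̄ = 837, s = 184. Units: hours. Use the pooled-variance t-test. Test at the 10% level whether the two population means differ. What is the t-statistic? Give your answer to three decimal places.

-1.603

Let group 1 = batch 1, group 2 = batch 2. H0: μ_1 = μ_2; H1: μ_1 ≠ μ_2 (two-sample pooled-variance t-test, two-sided).
s_p² = [(10−1)·170² + (10−1)·184²]/(10+10−2) = 31378
t = (710 − 837)/√[31378·(1/10 + 1/10)] = -1.603
df = n₁ + n₂ − 2 = 18
Two-sided p-value ≈ 0.1263
Since p ≈ 0.1263 > α = 0.1, fail to reject H0; the data do not provide sufficient evidence against H0.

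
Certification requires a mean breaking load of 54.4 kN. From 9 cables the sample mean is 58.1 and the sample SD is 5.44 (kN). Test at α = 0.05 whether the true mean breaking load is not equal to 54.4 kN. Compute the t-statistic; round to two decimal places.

2.04

H0: μ = 54.4; H1: μ ≠ 54.4 (one-sample t-test, two-sided).
t = (x̄ − μ₀)/(s/√n) = (58.1 − 54.4)/(5.44/√9) = 2.04
df = n − 1 = 8
Two-sided p-value ≈ 0.0756
Since p ≈ 0.0756 > α = 0.05, fail to reject H0; the evidence is not statistically significant.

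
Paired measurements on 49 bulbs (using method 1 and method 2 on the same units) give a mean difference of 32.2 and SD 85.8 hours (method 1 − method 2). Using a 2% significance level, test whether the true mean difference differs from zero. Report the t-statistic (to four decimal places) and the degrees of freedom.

H0: μ_d = 0; H1: μ_d ≠ 0 (paired t-test on the differences, two-sided).
t = d̄/(s_d/√n) = 32.2/(85.8/√49) = 2.6270
df = n − 1 = 48
Two-sided p-value ≈ 0.012
Since p ≈ 0.012 < α = 0.02, reject H0; the data support H1.

t = 2.6270, df = 48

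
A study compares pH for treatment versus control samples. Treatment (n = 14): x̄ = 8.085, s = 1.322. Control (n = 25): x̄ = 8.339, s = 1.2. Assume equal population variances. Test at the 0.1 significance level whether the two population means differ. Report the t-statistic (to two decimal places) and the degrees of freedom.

t = -0.61, df = 37

Let group 1 = treatment, group 2 = control. H0: μ_1 = μ_2; H1: μ_1 ≠ μ_2 (two-sample pooled-variance t-test, two-sided).
s_p² = [(14−1)·1.322² + (25−1)·1.2²]/(14+25−2) = 1.54811
t = (8.085 − 8.339)/√[1.54811·(1/14 + 1/25)] = -0.61
df = n₁ + n₂ − 2 = 37
Two-sided p-value ≈ 0.5446
Since p ≈ 0.5446 > α = 0.1, fail to reject H0; the data do not provide sufficient evidence against H0.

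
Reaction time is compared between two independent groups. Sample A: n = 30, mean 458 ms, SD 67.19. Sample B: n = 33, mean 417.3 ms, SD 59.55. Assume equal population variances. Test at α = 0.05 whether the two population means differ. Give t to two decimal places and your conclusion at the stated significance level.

t = 2.55; reject H0

Let group 1 = sample A, group 2 = sample B. H0: μ_1 = μ_2; H1: μ_1 ≠ μ_2 (two-sample pooled-variance t-test, two-sided).
s_p² = [(30−1)·67.19² + (33−1)·59.55²]/(30+33−2) = 4006.54
t = (458 − 417.3)/√[4006.54·(1/30 + 1/33)] = 2.55
df = n₁ + n₂ − 2 = 61
Two-sided p-value ≈ 0.0133
Since p ≈ 0.0133 < α = 0.05, reject H0; the evidence is statistically significant.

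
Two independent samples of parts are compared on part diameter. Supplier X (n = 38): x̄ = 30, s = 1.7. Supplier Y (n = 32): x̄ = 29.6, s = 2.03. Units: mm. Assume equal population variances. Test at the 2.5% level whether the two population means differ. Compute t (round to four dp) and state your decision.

Let group 1 = supplier X, group 2 = supplier Y. H0: μ_1 = μ_2; H1: μ_1 ≠ μ_2 (two-sample pooled-variance t-test, two-sided).
s_p² = [(38−1)·1.7² + (32−1)·2.03²]/(38+32−2) = 3.45115
t = (30 − 29.6)/√[3.45115·(1/38 + 1/32)] = 0.8974
df = n₁ + n₂ − 2 = 68
Two-sided p-value ≈ 0.373
Since p ≈ 0.373 > α = 0.025, fail to reject H0; the data do not provide sufficient evidence against H0.

t = 0.8974; fail to reject H0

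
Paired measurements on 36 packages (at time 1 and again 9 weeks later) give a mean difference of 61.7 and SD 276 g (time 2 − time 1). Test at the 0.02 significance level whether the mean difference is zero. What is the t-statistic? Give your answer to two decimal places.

1.34

H0: μ_d = 0; H1: μ_d ≠ 0 (paired t-test on the differences, two-sided).
t = d̄/(s_d/√n) = 61.7/(276/√36) = 1.34
df = n − 1 = 35
Two-sided p-value ≈ 0.188
Since p ≈ 0.188 > α = 0.02, fail to reject H0; the evidence is not statistically significant.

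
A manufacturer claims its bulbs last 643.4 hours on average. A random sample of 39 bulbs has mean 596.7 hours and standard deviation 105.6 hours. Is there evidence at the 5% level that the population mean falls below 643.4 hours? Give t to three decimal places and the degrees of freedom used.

t = -2.762, df = 38

H0: μ = 643.4; H1: μ < 643.4 (one-sample t-test, left-tailed).
t = (x̄ − μ₀)/(s/√n) = (596.7 − 643.4)/(105.6/√39) = -2.762
df = n − 1 = 38
p-value = P(T ≤ -2.762) ≈ 0.0044
Since p ≈ 0.0044 < α = 0.05, reject H0; the evidence is statistically significant.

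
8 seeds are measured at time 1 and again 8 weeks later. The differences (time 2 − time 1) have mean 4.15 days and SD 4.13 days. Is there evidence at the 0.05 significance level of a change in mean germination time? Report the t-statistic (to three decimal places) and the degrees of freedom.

t = 2.842, df = 7

H0: μ_d = 0; H1: μ_d ≠ 0 (paired t-test on the differences, two-sided).
t = d̄/(s_d/√n) = 4.15/(4.13/√8) = 2.842
df = n − 1 = 7
Two-sided p-value ≈ 0.025
Since p ≈ 0.025 < α = 0.05, reject H0; the data support H1.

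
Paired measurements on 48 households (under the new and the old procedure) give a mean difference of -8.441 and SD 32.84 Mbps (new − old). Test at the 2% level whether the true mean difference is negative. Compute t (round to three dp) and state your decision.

H0: μ_d = 0; H1: μ_d < 0 (paired t-test on the differences, left-tailed).
t = d̄/(s_d/√n) = -8.441/(32.84/√48) = -1.781
df = n − 1 = 47
p-value = P(T ≤ -1.781) ≈ 0.041
Since p ≈ 0.041 > α = 0.02, fail to reject H0; the evidence is not statistically significant.

t = -1.781; fail to reject H0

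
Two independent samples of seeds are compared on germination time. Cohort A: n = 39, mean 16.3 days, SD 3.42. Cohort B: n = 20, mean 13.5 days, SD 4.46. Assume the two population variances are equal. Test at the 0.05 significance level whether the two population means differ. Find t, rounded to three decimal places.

Let group 1 = cohort A, group 2 = cohort B. H0: μ_1 = μ_2; H1: μ_1 ≠ μ_2 (two-sample pooled-variance t-test, two-sided).
s_p² = [(39−1)·3.42² + (20−1)·4.46²]/(39+20−2) = 14.4281
t = (16.3 − 13.5)/√[14.4281·(1/39 + 1/20)] = 2.680
df = n₁ + n₂ − 2 = 57
Two-sided p-value ≈ 0.0096
Since p ≈ 0.0096 < α = 0.05, reject H0; the data support H1.

2.680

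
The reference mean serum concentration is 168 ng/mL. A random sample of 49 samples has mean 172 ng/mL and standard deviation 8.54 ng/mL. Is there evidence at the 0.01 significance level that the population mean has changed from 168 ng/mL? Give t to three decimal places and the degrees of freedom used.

H0: μ = 168; H1: μ ≠ 168 (one-sample t-test, two-sided).
t = (x̄ − μ₀)/(s/√n) = (172 − 168)/(8.54/√49) = 3.279
df = n − 1 = 48
Two-sided p-value ≈ 0.002
Since p ≈ 0.002 < α = 0.01, reject H0; the evidence is statistically significant.

t = 3.279, df = 48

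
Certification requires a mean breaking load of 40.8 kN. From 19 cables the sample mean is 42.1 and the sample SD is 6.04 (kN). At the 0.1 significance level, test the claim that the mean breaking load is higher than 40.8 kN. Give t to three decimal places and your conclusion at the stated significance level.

t = 0.938; fail to reject H0

H0: μ = 40.8; H1: μ > 40.8 (one-sample t-test, right-tailed).
t = (x̄ − μ₀)/(s/√n) = (42.1 − 40.8)/(6.04/√19) = 0.938
df = n − 1 = 18
p-value = P(T ≥ 0.938) ≈ 0.180
Since p ≈ 0.180 > α = 0.1, fail to reject H0; the evidence is not statistically significant.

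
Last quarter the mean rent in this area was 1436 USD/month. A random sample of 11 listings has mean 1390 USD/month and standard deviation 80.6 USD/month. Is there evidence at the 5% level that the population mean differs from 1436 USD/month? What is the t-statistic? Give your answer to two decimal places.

-1.89

H0: μ = 1436; H1: μ ≠ 1436 (one-sample t-test, two-sided).
t = (x̄ − μ₀)/(s/√n) = (1390 − 1436)/(80.6/√11) = -1.89
df = n − 1 = 10
Two-sided p-value ≈ 0.088
Since p ≈ 0.088 > α = 0.05, fail to reject H0; the evidence is not statistically significant.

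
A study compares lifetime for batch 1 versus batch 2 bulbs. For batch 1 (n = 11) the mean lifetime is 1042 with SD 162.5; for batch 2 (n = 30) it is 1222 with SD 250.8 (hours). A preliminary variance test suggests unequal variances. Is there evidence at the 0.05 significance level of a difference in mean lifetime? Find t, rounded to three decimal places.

Let group 1 = batch 1, group 2 = batch 2. H0: μ_1 = μ_2; H1: μ_1 ≠ μ_2 (Welch's two-sample t-test, two-sided).
t = (x̄_1 − x̄_2)/√(s_1²/n_1 + s_2²/n_2) = (1042 − 1222)/√(162.5²/11 + 250.8²/30) = -2.684
Welch–Satterthwaite df ≈ 27.79
Two-sided p-value ≈ 0.0121
Since p ≈ 0.0121 < α = 0.05, reject H0; the data support H1.

-2.684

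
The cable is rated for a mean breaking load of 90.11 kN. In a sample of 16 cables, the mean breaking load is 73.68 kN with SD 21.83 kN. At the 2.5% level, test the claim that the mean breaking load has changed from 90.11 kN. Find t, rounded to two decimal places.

H0: μ = 90.11; H1: μ ≠ 90.11 (one-sample t-test, two-sided).
t = (x̄ − μ₀)/(s/√n) = (73.68 − 90.11)/(21.83/√16) = -3.01
df = n − 1 = 15
Two-sided p-value ≈ 0.0088
Since p ≈ 0.0088 < α = 0.025, reject H0; the evidence is statistically significant.

-3.01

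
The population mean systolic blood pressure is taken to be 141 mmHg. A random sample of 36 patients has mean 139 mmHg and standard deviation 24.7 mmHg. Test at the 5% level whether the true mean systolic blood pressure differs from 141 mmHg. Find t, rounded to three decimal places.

-0.486

H0: μ = 141; H1: μ ≠ 141 (one-sample t-test, two-sided).
t = (x̄ − μ₀)/(s/√n) = (139 − 141)/(24.7/√36) = -0.486
df = n − 1 = 35
Two-sided p-value ≈ 0.630
Since p ≈ 0.630 > α = 0.05, fail to reject H0; the evidence is not statistically significant.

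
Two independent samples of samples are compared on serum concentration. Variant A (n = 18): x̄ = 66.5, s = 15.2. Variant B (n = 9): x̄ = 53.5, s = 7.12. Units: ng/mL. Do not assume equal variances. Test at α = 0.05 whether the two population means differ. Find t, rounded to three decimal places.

Let group 1 = variant A, group 2 = variant B. H0: μ_1 = μ_2; H1: μ_1 ≠ μ_2 (Welch's two-sample t-test, two-sided).
t = (x̄_1 − x̄_2)/√(s_1²/n_1 + s_2²/n_2) = (66.5 − 53.5)/√(15.2²/18 + 7.12²/9) = 3.025
Welch–Satterthwaite df ≈ 24.97
Two-sided p-value ≈ 0.006
Since p ≈ 0.006 < α = 0.05, reject H0; the evidence is statistically significant.

3.025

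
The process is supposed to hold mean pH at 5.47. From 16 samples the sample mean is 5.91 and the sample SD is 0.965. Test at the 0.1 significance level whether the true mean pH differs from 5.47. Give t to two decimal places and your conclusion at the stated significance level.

H0: μ = 5.47; H1: μ ≠ 5.47 (one-sample t-test, two-sided).
t = (x̄ − μ₀)/(s/√n) = (5.91 − 5.47)/(0.965/√16) = 1.82
df = n − 1 = 15
Two-sided p-value ≈ 0.088
Since p ≈ 0.088 < α = 0.1, reject H0; the evidence is statistically significant.

t = 1.82; reject H0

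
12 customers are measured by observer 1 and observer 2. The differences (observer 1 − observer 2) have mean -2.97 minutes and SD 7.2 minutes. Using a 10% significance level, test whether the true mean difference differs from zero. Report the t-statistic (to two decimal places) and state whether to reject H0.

H0: μ_d = 0; H1: μ_d ≠ 0 (paired t-test on the differences, two-sided).
t = d̄/(s_d/√n) = -2.97/(7.2/√12) = -1.43
df = n − 1 = 11
Two-sided p-value ≈ 0.181
Since p ≈ 0.181 > α = 0.1, fail to reject H0; the data do not provide sufficient evidence against H0.

t = -1.43; fail to reject H0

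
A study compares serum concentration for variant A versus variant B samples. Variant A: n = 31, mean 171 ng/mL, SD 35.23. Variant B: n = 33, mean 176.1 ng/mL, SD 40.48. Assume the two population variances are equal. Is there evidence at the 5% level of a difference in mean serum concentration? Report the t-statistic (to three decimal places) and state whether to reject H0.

t = -0.536; fail to reject H0

Let group 1 = variant A, group 2 = variant B. H0: μ_1 = μ_2; H1: μ_1 ≠ μ_2 (two-sample pooled-variance t-test, two-sided).
s_p² = [(31−1)·35.23² + (33−1)·40.48²]/(31+33−2) = 1446.3
t = (171 − 176.1)/√[1446.3·(1/31 + 1/33)] = -0.536
df = n₁ + n₂ − 2 = 62
Two-sided p-value ≈ 0.594
Since p ≈ 0.594 > α = 0.05, fail to reject H0; the evidence is not statistically significant.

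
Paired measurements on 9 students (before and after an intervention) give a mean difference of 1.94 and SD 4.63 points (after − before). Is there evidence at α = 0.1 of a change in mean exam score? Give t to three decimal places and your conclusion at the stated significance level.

t = 1.257; fail to reject H0

H0: μ_d = 0; H1: μ_d ≠ 0 (paired t-test on the differences, two-sided).
t = d̄/(s_d/√n) = 1.94/(4.63/√9) = 1.257
df = n − 1 = 8
Two-sided p-value ≈ 0.244
Since p ≈ 0.244 > α = 0.1, fail to reject H0; the data do not provide sufficient evidence against H0.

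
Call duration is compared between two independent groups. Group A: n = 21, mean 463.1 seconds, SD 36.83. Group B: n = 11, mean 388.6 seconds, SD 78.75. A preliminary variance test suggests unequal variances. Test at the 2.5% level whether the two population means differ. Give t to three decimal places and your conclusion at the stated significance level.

Let group 1 = group A, group 2 = group B. H0: μ_1 = μ_2; H1: μ_1 ≠ μ_2 (Welch's two-sample t-test, two-sided).
t = (x̄_1 − x̄_2)/√(s_1²/n_1 + s_2²/n_2) = (463.1 − 388.6)/√(36.83²/21 + 78.75²/11) = 2.972
Welch–Satterthwaite df ≈ 12.34
Two-sided p-value ≈ 0.011
Since p ≈ 0.011 < α = 0.025, reject H0; the data support H1.

t = 2.972; reject H0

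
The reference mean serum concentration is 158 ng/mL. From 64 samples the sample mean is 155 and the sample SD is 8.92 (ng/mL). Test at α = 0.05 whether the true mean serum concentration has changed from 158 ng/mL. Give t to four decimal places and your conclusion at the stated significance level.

H0: μ = 158; H1: μ ≠ 158 (one-sample t-test, two-sided).
t = (x̄ − μ₀)/(s/√n) = (155 − 158)/(8.92/√64) = -2.6906
df = n − 1 = 63
Two-sided p-value ≈ 0.0091
Since p ≈ 0.0091 < α = 0.05, reject H0; the data support H1.

t = -2.6906; reject H0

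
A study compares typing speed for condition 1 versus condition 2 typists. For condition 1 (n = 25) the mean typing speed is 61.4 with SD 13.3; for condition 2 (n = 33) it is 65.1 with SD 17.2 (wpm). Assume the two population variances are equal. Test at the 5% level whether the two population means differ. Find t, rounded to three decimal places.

Let group 1 = condition 1, group 2 = condition 2. H0: μ_1 = μ_2; H1: μ_1 ≠ μ_2 (two-sample pooled-variance t-test, two-sided).
s_p² = [(25−1)·13.3² + (33−1)·17.2²]/(25+33−2) = 244.861
t = (61.4 − 65.1)/√[244.861·(1/25 + 1/33)] = -0.892
df = n₁ + n₂ − 2 = 56
Two-sided p-value ≈ 0.376
Since p ≈ 0.376 > α = 0.05, fail to reject H0; the data do not provide sufficient evidence against H0.

-0.892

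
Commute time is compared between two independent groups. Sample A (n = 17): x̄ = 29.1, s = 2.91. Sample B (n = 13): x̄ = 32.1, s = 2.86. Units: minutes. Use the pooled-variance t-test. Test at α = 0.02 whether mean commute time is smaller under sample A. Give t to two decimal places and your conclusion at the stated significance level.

t = -2.82; reject H0

Let group 1 = sample A, group 2 = sample B. H0: μ_1 = μ_2; H1: μ_1 < μ_2 (two-sample pooled-variance t-test, left-tailed).
s_p² = [(17−1)·2.91² + (13−1)·2.86²]/(17+13−2) = 8.34446
t = (29.1 − 32.1)/√[8.34446·(1/17 + 1/13)] = -2.82
df = n₁ + n₂ − 2 = 28
p-value = P(T ≤ -2.82) ≈ 0.004
Since p ≈ 0.004 < α = 0.02, reject H0; the data support H1.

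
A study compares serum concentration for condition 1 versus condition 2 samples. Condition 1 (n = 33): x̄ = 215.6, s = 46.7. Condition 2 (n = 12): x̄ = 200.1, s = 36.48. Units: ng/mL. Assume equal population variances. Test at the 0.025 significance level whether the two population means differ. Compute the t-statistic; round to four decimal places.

Let group 1 = condition 1, group 2 = condition 2. H0: μ_1 = μ_2; H1: μ_1 ≠ μ_2 (two-sample pooled-variance t-test, two-sided).
s_p² = [(33−1)·46.7² + (12−1)·36.48²]/(33+12−2) = 1963.42
t = (215.6 − 200.1)/√[1963.42·(1/33 + 1/12)] = 1.0377
df = n₁ + n₂ − 2 = 43
Two-sided p-value ≈ 0.3052
Since p ≈ 0.3052 > α = 0.025, fail to reject H0; the evidence is not statistically significant.

1.0377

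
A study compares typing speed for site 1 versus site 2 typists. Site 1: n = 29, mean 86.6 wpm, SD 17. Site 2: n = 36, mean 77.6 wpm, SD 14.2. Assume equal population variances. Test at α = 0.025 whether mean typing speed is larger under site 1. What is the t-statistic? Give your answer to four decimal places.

2.3260

Let group 1 = site 1, group 2 = site 2. H0: μ_1 = μ_2; H1: μ_1 > μ_2 (two-sample pooled-variance t-test, right-tailed).
s_p² = [(29−1)·17² + (36−1)·14.2²]/(29+36−2) = 240.467
t = (86.6 − 77.6)/√[240.467·(1/29 + 1/36)] = 2.3260
df = n₁ + n₂ − 2 = 63
p-value = P(T ≥ 2.3260) ≈ 0.012
Since p ≈ 0.012 < α = 0.025, reject H0; the data support H1.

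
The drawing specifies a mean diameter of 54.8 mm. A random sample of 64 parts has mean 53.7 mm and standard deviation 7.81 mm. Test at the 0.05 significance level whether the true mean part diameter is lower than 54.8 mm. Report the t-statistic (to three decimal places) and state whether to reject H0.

H0: μ = 54.8; H1: μ < 54.8 (one-sample t-test, left-tailed).
t = (x̄ − μ₀)/(s/√n) = (53.7 − 54.8)/(7.81/√64) = -1.127
df = n − 1 = 63
p-value = P(T ≤ -1.127) ≈ 0.1321
Since p ≈ 0.1321 > α = 0.05, fail to reject H0; the data do not provide sufficient evidence against H0.

t = -1.127; fail to reject H0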